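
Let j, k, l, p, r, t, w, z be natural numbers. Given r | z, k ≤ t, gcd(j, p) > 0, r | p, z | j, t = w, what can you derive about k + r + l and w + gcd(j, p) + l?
k + r + l ≤ w + gcd(j, p) + l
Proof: Because t = w and k ≤ t, k ≤ w. r | z and z | j, hence r | j. Since r | p, r | gcd(j, p). gcd(j, p) > 0, so r ≤ gcd(j, p). Then r + l ≤ gcd(j, p) + l. k ≤ w, so k + r + l ≤ w + gcd(j, p) + l.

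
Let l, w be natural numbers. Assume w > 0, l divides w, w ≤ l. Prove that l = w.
l divides w and w > 0, therefore l ≤ w. w ≤ l, so l = w.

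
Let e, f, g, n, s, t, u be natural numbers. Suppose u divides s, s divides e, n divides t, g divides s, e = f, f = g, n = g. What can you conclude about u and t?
u divides t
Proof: e = f and s divides e, hence s divides f. From f = g, s divides g. g divides s, so g = s. Since n = g and n divides t, g divides t. Since g = s, s divides t. Since u divides s, u divides t.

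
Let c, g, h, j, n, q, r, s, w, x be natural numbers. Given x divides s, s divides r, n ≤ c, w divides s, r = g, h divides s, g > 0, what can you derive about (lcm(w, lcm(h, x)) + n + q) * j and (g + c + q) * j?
(lcm(w, lcm(h, x)) + n + q) * j ≤ (g + c + q) * j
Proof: From h divides s and x divides s, lcm(h, x) divides s. w divides s, so lcm(w, lcm(h, x)) divides s. r = g and s divides r, so s divides g. Since lcm(w, lcm(h, x)) divides s, lcm(w, lcm(h, x)) divides g. g > 0, so lcm(w, lcm(h, x)) ≤ g. Since n ≤ c, lcm(w, lcm(h, x)) + n ≤ g + c. Then lcm(w, lcm(h, x)) + n + q ≤ g + c + q. By multiplying by a non-negative, (lcm(w, lcm(h, x)) + n + q) * j ≤ (g + c + q) * j.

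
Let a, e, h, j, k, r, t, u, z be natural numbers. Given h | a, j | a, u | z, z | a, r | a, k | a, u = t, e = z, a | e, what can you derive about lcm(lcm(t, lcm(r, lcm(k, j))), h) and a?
lcm(lcm(t, lcm(r, lcm(k, j))), h) | a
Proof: Because e = z and a | e, a | z. z | a, so z = a. u = t and u | z, therefore t | z. Since z = a, t | a. Since k | a and j | a, lcm(k, j) | a. r | a, so lcm(r, lcm(k, j)) | a. Since t | a, lcm(t, lcm(r, lcm(k, j))) | a. h | a, so lcm(lcm(t, lcm(r, lcm(k, j))), h) | a.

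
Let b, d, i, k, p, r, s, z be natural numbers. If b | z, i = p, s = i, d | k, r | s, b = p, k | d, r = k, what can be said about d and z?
d | z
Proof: k | d and d | k, so k = d. r = k, so r = d. From s = i and r | s, r | i. i = p, so r | p. Since r = d, d | p. Because b = p and b | z, p | z. d | p, so d | z.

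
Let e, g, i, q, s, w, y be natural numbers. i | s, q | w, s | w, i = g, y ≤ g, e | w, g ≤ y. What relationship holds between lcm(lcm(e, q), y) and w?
lcm(lcm(e, q), y) | w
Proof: e | w and q | w, so lcm(e, q) | w. Since g ≤ y and y ≤ g, g = y. From i = g and i | s, g | s. Since s | w, g | w. From g = y, y | w. lcm(e, q) | w, so lcm(lcm(e, q), y) | w.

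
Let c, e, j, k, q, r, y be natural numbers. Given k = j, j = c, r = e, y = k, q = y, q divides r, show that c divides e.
k = j and j = c, thus k = c. q = y and q divides r, thus y divides r. Since y = k, k divides r. Since r = e, k divides e. k = c, so c divides e.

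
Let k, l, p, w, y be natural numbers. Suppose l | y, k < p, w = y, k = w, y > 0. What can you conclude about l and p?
l < p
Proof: From l | y and y > 0, l ≤ y. Since k = w and w = y, k = y. Since k < p, y < p. l ≤ y, so l < p.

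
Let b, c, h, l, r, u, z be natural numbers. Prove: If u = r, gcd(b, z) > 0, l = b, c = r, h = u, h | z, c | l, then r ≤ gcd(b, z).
l = b and c | l, thus c | b. c = r, so r | b. Because h = u and u = r, h = r. h | z, so r | z. Since r | b, r | gcd(b, z). gcd(b, z) > 0, so r ≤ gcd(b, z).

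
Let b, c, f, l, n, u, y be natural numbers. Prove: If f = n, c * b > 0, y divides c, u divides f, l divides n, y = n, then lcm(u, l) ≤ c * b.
Since f = n and u divides f, u divides n. l divides n, so lcm(u, l) divides n. y = n and y divides c, therefore n divides c. Because lcm(u, l) divides n, lcm(u, l) divides c. Then lcm(u, l) divides c * b. From c * b > 0, lcm(u, l) ≤ c * b.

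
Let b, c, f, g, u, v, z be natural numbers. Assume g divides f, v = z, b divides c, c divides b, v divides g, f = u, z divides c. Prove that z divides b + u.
From c divides b and b divides c, c = b. Since z divides c, z divides b. f = u and g divides f, thus g divides u. Since v divides g, v divides u. v = z, so z divides u. Since z divides b, z divides b + u.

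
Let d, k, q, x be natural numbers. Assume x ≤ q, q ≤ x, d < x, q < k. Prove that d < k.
x ≤ q and q ≤ x, therefore x = q. d < x, so d < q. Since q < k, d < k.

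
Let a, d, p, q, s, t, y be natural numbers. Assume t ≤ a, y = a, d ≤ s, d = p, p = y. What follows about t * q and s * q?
t * q ≤ s * q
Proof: Since p = y and y = a, p = a. d = p and d ≤ s, hence p ≤ s. Since p = a, a ≤ s. t ≤ a, so t ≤ s. By multiplying by a non-negative, t * q ≤ s * q.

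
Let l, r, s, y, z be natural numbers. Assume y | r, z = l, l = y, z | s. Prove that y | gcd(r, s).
Since z = l and l = y, z = y. From z | s, y | s. Since y | r, y | gcd(r, s).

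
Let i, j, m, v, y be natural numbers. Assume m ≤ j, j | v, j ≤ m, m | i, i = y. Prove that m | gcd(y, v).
i = y and m | i, thus m | y. j ≤ m and m ≤ j, hence j = m. Since j | v, m | v. Since m | y, m | gcd(y, v).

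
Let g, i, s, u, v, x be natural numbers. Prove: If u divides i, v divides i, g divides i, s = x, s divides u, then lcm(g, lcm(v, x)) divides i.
s divides u and u divides i, therefore s divides i. s = x, so x divides i. Since v divides i, lcm(v, x) divides i. g divides i, so lcm(g, lcm(v, x)) divides i.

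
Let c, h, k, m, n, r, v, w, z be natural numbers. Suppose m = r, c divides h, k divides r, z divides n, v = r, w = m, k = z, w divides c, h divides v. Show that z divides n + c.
w = m and w divides c, therefore m divides c. m = r, so r divides c. v = r and h divides v, so h divides r. Since c divides h, c divides r. Since r divides c, r = c. Because k = z and k divides r, z divides r. r = c, so z divides c. z divides n, so z divides n + c.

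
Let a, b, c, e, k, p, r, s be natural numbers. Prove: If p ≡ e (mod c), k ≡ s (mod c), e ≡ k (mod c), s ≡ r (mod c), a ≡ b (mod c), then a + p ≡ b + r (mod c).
Because p ≡ e (mod c) and e ≡ k (mod c), p ≡ k (mod c). k ≡ s (mod c), so p ≡ s (mod c). s ≡ r (mod c), so p ≡ r (mod c). Since a ≡ b (mod c), by adding congruences, a + p ≡ b + r (mod c).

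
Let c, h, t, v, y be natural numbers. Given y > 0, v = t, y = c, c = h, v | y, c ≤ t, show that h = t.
From v = t and v | y, t | y. y > 0, so t ≤ y. y = c, so t ≤ c. c ≤ t, so t = c. Since c = h, t = h. Then h = t.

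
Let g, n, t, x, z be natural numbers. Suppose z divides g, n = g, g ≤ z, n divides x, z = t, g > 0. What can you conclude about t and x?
t divides x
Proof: Since z divides g and g > 0, z ≤ g. g ≤ z, so g = z. n = g, so n = z. n divides x, so z divides x. z = t, so t divides x.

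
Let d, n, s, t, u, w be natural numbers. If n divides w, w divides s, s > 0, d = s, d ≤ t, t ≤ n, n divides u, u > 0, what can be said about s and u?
s ≤ u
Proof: From n divides w and w divides s, n divides s. s > 0, so n ≤ s. d ≤ t and t ≤ n, thus d ≤ n. Since d = s, s ≤ n. n ≤ s, so n = s. Since n divides u, s divides u. u > 0, so s ≤ u.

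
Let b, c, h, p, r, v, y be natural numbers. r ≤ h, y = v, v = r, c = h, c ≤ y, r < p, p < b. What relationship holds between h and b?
h < b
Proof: Since y = v and v = r, y = r. c = h and c ≤ y, hence h ≤ y. Since y = r, h ≤ r. Since r ≤ h, r = h. r < p and p < b, so r < b. r = h, so h < b.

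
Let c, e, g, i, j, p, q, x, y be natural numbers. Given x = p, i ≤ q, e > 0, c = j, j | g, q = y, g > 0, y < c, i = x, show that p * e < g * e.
i = x and x = p, therefore i = p. q = y and i ≤ q, hence i ≤ y. Since i = p, p ≤ y. c = j and y < c, so y < j. Since p ≤ y, p < j. Since j | g and g > 0, j ≤ g. Because p < j, p < g. e > 0, so p * e < g * e.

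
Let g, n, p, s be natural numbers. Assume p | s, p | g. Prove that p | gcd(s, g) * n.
From p | s and p | g, p | gcd(s, g). Then p | gcd(s, g) * n.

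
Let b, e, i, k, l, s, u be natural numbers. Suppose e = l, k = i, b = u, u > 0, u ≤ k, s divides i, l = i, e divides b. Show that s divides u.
Because e = l and l = i, e = i. Since e divides b, i divides b. From b = u, i divides u. Since u > 0, i ≤ u. k = i and u ≤ k, therefore u ≤ i. i ≤ u, so i = u. s divides i, so s divides u.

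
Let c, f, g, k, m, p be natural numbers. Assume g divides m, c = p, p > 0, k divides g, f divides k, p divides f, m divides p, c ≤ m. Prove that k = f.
k divides g and g divides m, thus k divides m. c = p and c ≤ m, hence p ≤ m. Since m divides p and p > 0, m ≤ p. p ≤ m, so p = m. Because p divides f, m divides f. k divides m, so k divides f. f divides k, so k = f.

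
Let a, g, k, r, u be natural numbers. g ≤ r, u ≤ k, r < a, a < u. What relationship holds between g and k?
g < k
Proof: Since g ≤ r and r < a, g < a. Since a < u, g < u. Since u ≤ k, g < k.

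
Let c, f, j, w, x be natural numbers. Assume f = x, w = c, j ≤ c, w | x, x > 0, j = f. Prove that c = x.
w = c and w | x, therefore c | x. x > 0, so c ≤ x. Because j = f and f = x, j = x. Because j ≤ c, x ≤ c. Because c ≤ x, c = x.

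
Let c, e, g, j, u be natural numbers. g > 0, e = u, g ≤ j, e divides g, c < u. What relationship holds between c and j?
c < j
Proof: Because e = u and e divides g, u divides g. Since g > 0, u ≤ g. Since c < u, c < g. g ≤ j, so c < j.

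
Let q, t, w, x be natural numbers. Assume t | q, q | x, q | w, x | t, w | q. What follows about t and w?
t = w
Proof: Because q | x and x | t, q | t. Since t | q, t = q. Because q | w and w | q, q = w. t = q, so t = w.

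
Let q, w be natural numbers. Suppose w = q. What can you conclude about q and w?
q = w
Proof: w = q. By symmetry, q = w.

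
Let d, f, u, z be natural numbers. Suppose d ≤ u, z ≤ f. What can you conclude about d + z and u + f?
d + z ≤ u + f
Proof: Since d ≤ u and z ≤ f, by adding inequalities, d + z ≤ u + f.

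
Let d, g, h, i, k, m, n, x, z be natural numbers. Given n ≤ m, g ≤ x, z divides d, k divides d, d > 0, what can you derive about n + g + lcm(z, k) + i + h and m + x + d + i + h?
n + g + lcm(z, k) + i + h ≤ m + x + d + i + h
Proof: n ≤ m and g ≤ x, hence n + g ≤ m + x. z divides d and k divides d, hence lcm(z, k) divides d. Since d > 0, lcm(z, k) ≤ d. Then lcm(z, k) + i ≤ d + i. From n + g ≤ m + x, n + g + lcm(z, k) + i ≤ m + x + d + i. Then n + g + lcm(z, k) + i + h ≤ m + x + d + i + h.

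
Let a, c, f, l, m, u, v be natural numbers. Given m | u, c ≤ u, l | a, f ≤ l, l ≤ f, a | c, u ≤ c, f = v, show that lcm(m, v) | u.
Because l ≤ f and f ≤ l, l = f. f = v, so l = v. Since c ≤ u and u ≤ c, c = u. a | c, so a | u. Since l | a, l | u. l = v, so v | u. From m | u, lcm(m, v) | u.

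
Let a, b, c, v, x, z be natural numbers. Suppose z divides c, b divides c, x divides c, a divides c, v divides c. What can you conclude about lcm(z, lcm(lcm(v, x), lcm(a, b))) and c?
lcm(z, lcm(lcm(v, x), lcm(a, b))) divides c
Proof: v divides c and x divides c, thus lcm(v, x) divides c. a divides c and b divides c, thus lcm(a, b) divides c. lcm(v, x) divides c, so lcm(lcm(v, x), lcm(a, b)) divides c. Since z divides c, lcm(z, lcm(lcm(v, x), lcm(a, b))) divides c.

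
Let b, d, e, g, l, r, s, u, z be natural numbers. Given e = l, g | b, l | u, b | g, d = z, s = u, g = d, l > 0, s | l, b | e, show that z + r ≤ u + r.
s = u and s | l, so u | l. l | u, so l = u. From b | g and g | b, b = g. Since g = d, b = d. e = l and b | e, so b | l. b = d, so d | l. Since l > 0, d ≤ l. From d = z, z ≤ l. Since l = u, z ≤ u. Then z + r ≤ u + r.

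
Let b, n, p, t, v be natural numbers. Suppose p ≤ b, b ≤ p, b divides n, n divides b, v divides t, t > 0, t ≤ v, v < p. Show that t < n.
p ≤ b and b ≤ p, therefore p = b. Since b divides n and n divides b, b = n. Since p = b, p = n. Because v divides t and t > 0, v ≤ t. t ≤ v, so v = t. v < p, so t < p. p = n, so t < n.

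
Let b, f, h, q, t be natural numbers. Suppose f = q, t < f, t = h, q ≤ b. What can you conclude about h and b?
h < b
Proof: t = h and t < f, hence h < f. f = q, so h < q. Because q ≤ b, h < b.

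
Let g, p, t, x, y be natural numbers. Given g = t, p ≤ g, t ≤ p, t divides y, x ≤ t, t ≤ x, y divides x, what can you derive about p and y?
p = y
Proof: From g = t and p ≤ g, p ≤ t. Since t ≤ p, p = t. Because x ≤ t and t ≤ x, x = t. Since y divides x, y divides t. Since t divides y, t = y. p = t, so p = y.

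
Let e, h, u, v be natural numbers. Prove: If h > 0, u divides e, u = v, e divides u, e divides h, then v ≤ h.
From e divides u and u divides e, e = u. Because u = v, e = v. e divides h, so v divides h. h > 0, so v ≤ h.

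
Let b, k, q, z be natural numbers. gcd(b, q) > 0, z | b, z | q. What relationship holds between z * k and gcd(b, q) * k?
z * k ≤ gcd(b, q) * k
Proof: z | b and z | q, so z | gcd(b, q). gcd(b, q) > 0, so z ≤ gcd(b, q). Then z * k ≤ gcd(b, q) * k.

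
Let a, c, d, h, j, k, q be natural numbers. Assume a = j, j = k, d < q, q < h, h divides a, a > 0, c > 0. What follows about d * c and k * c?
d * c < k * c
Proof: Because a = j and j = k, a = k. d < q and q < h, so d < h. h divides a and a > 0, hence h ≤ a. Since d < h, d < a. Because a = k, d < k. Since c > 0, by multiplying by a positive, d * c < k * c.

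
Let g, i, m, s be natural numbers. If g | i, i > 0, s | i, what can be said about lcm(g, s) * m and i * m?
lcm(g, s) * m ≤ i * m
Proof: Since g | i and s | i, lcm(g, s) | i. Since i > 0, lcm(g, s) ≤ i. Then lcm(g, s) * m ≤ i * m.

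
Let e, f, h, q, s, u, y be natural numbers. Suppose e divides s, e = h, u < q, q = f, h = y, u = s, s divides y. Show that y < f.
Because e = h and e divides s, h divides s. h = y, so y divides s. Since s divides y, s = y. Because u = s, u = y. Since q = f and u < q, u < f. Since u = y, y < f.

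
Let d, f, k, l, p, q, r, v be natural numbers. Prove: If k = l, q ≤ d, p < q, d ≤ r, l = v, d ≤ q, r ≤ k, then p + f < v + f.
Since q ≤ d and d ≤ q, q = d. p < q, so p < d. k = l and l = v, hence k = v. d ≤ r and r ≤ k, thus d ≤ k. k = v, so d ≤ v. p < d, so p < v. Then p + f < v + f.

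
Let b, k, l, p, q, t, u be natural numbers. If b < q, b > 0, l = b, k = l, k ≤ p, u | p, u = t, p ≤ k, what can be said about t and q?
t < q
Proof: From p ≤ k and k ≤ p, p = k. Since k = l and l = b, k = b. Since p = k, p = b. From u = t and u | p, t | p. Since p = b, t | b. b > 0, so t ≤ b. Since b < q, t < q.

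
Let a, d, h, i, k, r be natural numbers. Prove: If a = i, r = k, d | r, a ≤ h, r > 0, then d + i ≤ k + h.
d | r and r > 0, hence d ≤ r. r = k, so d ≤ k. a = i and a ≤ h, therefore i ≤ h. Since d ≤ k, d + i ≤ k + h.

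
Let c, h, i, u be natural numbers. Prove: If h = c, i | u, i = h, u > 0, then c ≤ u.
Because i = h and i | u, h | u. u > 0, so h ≤ u. Because h = c, c ≤ u.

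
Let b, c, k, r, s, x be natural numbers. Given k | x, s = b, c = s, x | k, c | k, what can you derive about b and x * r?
b | x * r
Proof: c = s and s = b, therefore c = b. k | x and x | k, so k = x. c | k, so c | x. Because c = b, b | x. Then b | x * r.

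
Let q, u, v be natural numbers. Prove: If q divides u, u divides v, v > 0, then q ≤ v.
From q divides u and u divides v, q divides v. v > 0, so q ≤ v.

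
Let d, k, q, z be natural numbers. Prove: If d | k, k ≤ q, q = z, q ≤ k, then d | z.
k ≤ q and q ≤ k, so k = q. q = z, so k = z. Since d | k, d | z.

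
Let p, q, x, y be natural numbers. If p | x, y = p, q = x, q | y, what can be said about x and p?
x = p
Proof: Since y = p and q | y, q | p. Since q = x, x | p. p | x, so x = p.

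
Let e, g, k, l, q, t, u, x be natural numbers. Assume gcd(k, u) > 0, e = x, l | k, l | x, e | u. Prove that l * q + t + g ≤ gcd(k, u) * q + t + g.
e = x and e | u, so x | u. Since l | x, l | u. l | k, so l | gcd(k, u). gcd(k, u) > 0, so l ≤ gcd(k, u). Then l * q ≤ gcd(k, u) * q. Then l * q + t ≤ gcd(k, u) * q + t. Then l * q + t + g ≤ gcd(k, u) * q + t + g.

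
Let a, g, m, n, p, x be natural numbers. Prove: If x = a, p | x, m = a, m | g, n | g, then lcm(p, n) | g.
x = a and p | x, hence p | a. m = a and m | g, therefore a | g. Since p | a, p | g. Since n | g, lcm(p, n) | g.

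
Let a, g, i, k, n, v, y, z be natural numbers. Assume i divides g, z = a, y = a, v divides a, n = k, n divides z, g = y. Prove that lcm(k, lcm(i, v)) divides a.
z = a and n divides z, thus n divides a. n = k, so k divides a. Because g = y and y = a, g = a. Because i divides g, i divides a. Because v divides a, lcm(i, v) divides a. k divides a, so lcm(k, lcm(i, v)) divides a.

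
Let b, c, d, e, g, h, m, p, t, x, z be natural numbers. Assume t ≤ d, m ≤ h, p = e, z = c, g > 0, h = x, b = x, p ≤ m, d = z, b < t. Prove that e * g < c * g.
Because d = z and z = c, d = c. p ≤ m and m ≤ h, so p ≤ h. Since p = e, e ≤ h. h = x, so e ≤ x. b = x and b < t, therefore x < t. t ≤ d, so x < d. Because e ≤ x, e < d. Since d = c, e < c. From g > 0, by multiplying by a positive, e * g < c * g.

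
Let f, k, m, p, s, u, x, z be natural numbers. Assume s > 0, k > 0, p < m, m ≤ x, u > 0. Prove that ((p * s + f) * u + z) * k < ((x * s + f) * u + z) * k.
Because p < m and m ≤ x, p < x. Using s > 0, by multiplying by a positive, p * s < x * s. Then p * s + f < x * s + f. Combined with u > 0, by multiplying by a positive, (p * s + f) * u < (x * s + f) * u. Then (p * s + f) * u + z < (x * s + f) * u + z. From k > 0, by multiplying by a positive, ((p * s + f) * u + z) * k < ((x * s + f) * u + z) * k.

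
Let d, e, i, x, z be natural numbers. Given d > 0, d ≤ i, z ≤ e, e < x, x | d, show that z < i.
z ≤ e and e < x, therefore z < x. Because x | d and d > 0, x ≤ d. d ≤ i, so x ≤ i. Since z < x, z < i.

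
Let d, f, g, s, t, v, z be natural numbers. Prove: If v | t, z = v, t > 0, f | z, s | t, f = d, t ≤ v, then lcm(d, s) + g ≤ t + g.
v | t and t > 0, hence v ≤ t. t ≤ v, so v = t. Since z = v, z = t. Since f | z, f | t. f = d, so d | t. s | t, so lcm(d, s) | t. t > 0, so lcm(d, s) ≤ t. Then lcm(d, s) + g ≤ t + g.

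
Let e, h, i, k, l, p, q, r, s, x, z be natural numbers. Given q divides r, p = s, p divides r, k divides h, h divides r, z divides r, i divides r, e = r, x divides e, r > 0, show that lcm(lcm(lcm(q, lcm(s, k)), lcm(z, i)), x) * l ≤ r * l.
p = s and p divides r, therefore s divides r. k divides h and h divides r, hence k divides r. Since s divides r, lcm(s, k) divides r. q divides r, so lcm(q, lcm(s, k)) divides r. z divides r and i divides r, so lcm(z, i) divides r. Since lcm(q, lcm(s, k)) divides r, lcm(lcm(q, lcm(s, k)), lcm(z, i)) divides r. e = r and x divides e, therefore x divides r. lcm(lcm(q, lcm(s, k)), lcm(z, i)) divides r, so lcm(lcm(lcm(q, lcm(s, k)), lcm(z, i)), x) divides r. r > 0, so lcm(lcm(lcm(q, lcm(s, k)), lcm(z, i)), x) ≤ r. By multiplying by a non-negative, lcm(lcm(lcm(q, lcm(s, k)), lcm(z, i)), x) * l ≤ r * l.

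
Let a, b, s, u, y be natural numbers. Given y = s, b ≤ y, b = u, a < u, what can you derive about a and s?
a < s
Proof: b = u and b ≤ y, thus u ≤ y. a < u, so a < y. Since y = s, a < s.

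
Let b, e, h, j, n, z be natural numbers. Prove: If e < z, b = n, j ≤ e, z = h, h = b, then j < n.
z = h and h = b, therefore z = b. From b = n, z = n. e < z, so e < n. j ≤ e, so j < n.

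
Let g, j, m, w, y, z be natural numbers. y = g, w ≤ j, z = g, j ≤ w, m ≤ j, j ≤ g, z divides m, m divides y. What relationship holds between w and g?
w = g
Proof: w ≤ j and j ≤ w, therefore w = j. y = g and m divides y, hence m divides g. z = g and z divides m, therefore g divides m. From m divides g, m = g. m ≤ j, so g ≤ j. j ≤ g, so j = g. From w = j, w = g.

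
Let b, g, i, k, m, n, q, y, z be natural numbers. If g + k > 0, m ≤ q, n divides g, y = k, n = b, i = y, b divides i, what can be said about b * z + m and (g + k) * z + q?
b * z + m ≤ (g + k) * z + q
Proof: n = b and n divides g, so b divides g. i = y and y = k, therefore i = k. Since b divides i, b divides k. Since b divides g, b divides g + k. Since g + k > 0, b ≤ g + k. By multiplying by a non-negative, b * z ≤ (g + k) * z. Since m ≤ q, b * z + m ≤ (g + k) * z + q.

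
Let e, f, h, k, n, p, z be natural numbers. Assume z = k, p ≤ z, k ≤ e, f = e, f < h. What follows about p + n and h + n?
p + n < h + n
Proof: Since z = k and p ≤ z, p ≤ k. k ≤ e, so p ≤ e. From f = e and f < h, e < h. Since p ≤ e, p < h. Then p + n < h + n.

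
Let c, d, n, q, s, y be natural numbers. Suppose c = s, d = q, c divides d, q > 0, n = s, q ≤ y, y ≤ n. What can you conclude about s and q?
s = q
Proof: From d = q and c divides d, c divides q. c = s, so s divides q. Since q > 0, s ≤ q. From q ≤ y and y ≤ n, q ≤ n. n = s, so q ≤ s. From s ≤ q, s = q.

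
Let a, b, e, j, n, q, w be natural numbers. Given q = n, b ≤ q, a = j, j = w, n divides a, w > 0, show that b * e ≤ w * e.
q = n and b ≤ q, thus b ≤ n. Since a = j and j = w, a = w. n divides a, so n divides w. From w > 0, n ≤ w. b ≤ n, so b ≤ w. By multiplying by a non-negative, b * e ≤ w * e.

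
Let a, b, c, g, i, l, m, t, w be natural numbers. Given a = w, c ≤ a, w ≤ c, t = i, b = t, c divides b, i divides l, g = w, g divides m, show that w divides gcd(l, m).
Because a = w and c ≤ a, c ≤ w. w ≤ c, so c = w. b = t and c divides b, therefore c divides t. t = i, so c divides i. i divides l, so c divides l. c = w, so w divides l. From g = w and g divides m, w divides m. Since w divides l, w divides gcd(l, m).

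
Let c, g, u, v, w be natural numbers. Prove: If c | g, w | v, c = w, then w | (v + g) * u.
c = w and c | g, therefore w | g. Since w | v, w | v + g. Then w | (v + g) * u.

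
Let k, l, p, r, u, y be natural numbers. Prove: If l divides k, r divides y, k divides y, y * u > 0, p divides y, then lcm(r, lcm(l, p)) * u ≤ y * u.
l divides k and k divides y, thus l divides y. p divides y, so lcm(l, p) divides y. From r divides y, lcm(r, lcm(l, p)) divides y. Then lcm(r, lcm(l, p)) * u divides y * u. y * u > 0, so lcm(r, lcm(l, p)) * u ≤ y * u.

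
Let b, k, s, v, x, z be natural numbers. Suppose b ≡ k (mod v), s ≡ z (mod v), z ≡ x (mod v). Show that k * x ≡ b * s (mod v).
Because s ≡ z (mod v) and z ≡ x (mod v), s ≡ x (mod v). Since b ≡ k (mod v), by multiplying congruences, b * s ≡ k * x (mod v). Then k * x ≡ b * s (mod v).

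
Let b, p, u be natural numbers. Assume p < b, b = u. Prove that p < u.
b = u and p < b. By substitution, p < u.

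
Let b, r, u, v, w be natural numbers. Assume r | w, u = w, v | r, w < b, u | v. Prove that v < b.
u = w and u | v, thus w | v. Because v | r and r | w, v | w. w | v, so w = v. w < b, so v < b.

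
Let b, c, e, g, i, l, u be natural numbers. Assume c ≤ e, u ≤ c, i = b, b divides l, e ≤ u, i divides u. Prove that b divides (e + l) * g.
From u ≤ c and c ≤ e, u ≤ e. Since e ≤ u, u = e. Since i divides u, i divides e. i = b, so b divides e. b divides l, so b divides e + l. Then b divides (e + l) * g.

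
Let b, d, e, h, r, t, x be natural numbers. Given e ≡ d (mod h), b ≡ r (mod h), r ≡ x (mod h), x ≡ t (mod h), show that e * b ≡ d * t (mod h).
b ≡ r (mod h) and r ≡ x (mod h), so b ≡ x (mod h). x ≡ t (mod h), so b ≡ t (mod h). Since e ≡ d (mod h), by multiplying congruences, e * b ≡ d * t (mod h).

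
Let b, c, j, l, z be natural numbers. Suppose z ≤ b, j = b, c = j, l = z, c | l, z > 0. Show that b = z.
l = z and c | l, so c | z. Since c = j, j | z. z > 0, so j ≤ z. j = b, so b ≤ z. z ≤ b, so z = b. Then b = z.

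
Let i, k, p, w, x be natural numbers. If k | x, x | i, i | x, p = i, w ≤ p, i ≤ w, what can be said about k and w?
k | w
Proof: x | i and i | x, so x = i. From p = i and w ≤ p, w ≤ i. i ≤ w, so i = w. x = i, so x = w. k | x, so k | w.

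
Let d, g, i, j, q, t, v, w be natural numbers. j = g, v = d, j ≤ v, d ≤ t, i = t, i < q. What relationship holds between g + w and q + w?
g + w < q + w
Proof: Since v = d and j ≤ v, j ≤ d. j = g, so g ≤ d. d ≤ t, so g ≤ t. i = t and i < q, therefore t < q. g ≤ t, so g < q. Then g + w < q + w.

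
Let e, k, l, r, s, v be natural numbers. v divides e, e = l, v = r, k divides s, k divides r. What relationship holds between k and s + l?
k divides s + l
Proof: Because e = l and v divides e, v divides l. v = r, so r divides l. k divides r, so k divides l. k divides s, so k divides s + l.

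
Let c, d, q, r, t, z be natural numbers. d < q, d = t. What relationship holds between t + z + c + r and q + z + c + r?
t + z + c + r < q + z + c + r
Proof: d = t and d < q, hence t < q. Then t + z < q + z. Then t + z + c < q + z + c. Then t + z + c + r < q + z + c + r.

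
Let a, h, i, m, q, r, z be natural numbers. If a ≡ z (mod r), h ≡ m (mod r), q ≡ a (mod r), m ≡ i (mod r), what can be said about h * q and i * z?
h * q ≡ i * z (mod r)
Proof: h ≡ m (mod r) and m ≡ i (mod r), hence h ≡ i (mod r). q ≡ a (mod r) and a ≡ z (mod r), so q ≡ z (mod r). Since h ≡ i (mod r), h * q ≡ i * z (mod r).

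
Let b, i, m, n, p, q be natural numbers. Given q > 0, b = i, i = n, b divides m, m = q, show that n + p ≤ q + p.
m = q and b divides m, thus b divides q. Since b = i, i divides q. q > 0, so i ≤ q. Since i = n, n ≤ q. Then n + p ≤ q + p.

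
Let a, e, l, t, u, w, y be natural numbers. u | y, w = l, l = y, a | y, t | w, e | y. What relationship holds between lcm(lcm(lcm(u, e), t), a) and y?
lcm(lcm(lcm(u, e), t), a) | y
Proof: u | y and e | y, so lcm(u, e) | y. Since w = l and l = y, w = y. t | w, so t | y. Because lcm(u, e) | y, lcm(lcm(u, e), t) | y. a | y, so lcm(lcm(lcm(u, e), t), a) | y.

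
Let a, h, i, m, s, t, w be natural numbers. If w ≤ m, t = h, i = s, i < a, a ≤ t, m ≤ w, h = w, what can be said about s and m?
s < m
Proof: From w ≤ m and m ≤ w, w = m. i = s and i < a, therefore s < a. t = h and a ≤ t, therefore a ≤ h. h = w, so a ≤ w. Since s < a, s < w. w = m, so s < m.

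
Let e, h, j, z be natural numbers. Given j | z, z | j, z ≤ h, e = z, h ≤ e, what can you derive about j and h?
j = h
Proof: j | z and z | j, therefore j = z. e = z and h ≤ e, hence h ≤ z. z ≤ h, so z = h. Since j = z, j = h.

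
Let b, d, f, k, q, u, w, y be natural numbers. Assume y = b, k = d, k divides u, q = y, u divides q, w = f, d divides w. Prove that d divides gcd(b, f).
k = d and k divides u, so d divides u. q = y and u divides q, thus u divides y. Since d divides u, d divides y. From y = b, d divides b. Because w = f and d divides w, d divides f. d divides b, so d divides gcd(b, f).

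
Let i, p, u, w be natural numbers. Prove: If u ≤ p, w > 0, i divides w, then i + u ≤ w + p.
Because i divides w and w > 0, i ≤ w. u ≤ p, so i + u ≤ w + p.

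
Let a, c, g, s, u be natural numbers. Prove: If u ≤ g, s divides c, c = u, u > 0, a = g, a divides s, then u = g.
c = u and s divides c, thus s divides u. Since a divides s, a divides u. Since a = g, g divides u. Because u > 0, g ≤ u. u ≤ g, so g = u. Then u = g.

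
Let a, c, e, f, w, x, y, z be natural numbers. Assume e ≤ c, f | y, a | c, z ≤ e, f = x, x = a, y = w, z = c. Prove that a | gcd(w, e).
f = x and x = a, so f = a. y = w and f | y, therefore f | w. f = a, so a | w. From z = c and z ≤ e, c ≤ e. e ≤ c, so c = e. Since a | c, a | e. a | w, so a | gcd(w, e).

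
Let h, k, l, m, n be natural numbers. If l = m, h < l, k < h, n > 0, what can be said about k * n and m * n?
k * n < m * n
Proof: k < h and h < l, hence k < l. l = m, so k < m. Since n > 0, by multiplying by a positive, k * n < m * n.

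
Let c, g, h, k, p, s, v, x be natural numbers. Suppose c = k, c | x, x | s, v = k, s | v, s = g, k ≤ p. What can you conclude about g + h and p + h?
g + h ≤ p + h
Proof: c = k and c | x, so k | x. Since x | s, k | s. From v = k and s | v, s | k. k | s, so k = s. Since s = g, k = g. k ≤ p, so g ≤ p. Then g + h ≤ p + h.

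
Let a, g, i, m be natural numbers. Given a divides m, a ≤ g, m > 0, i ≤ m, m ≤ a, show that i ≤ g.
a divides m and m > 0, therefore a ≤ m. Since m ≤ a, a = m. Since a ≤ g, m ≤ g. i ≤ m, so i ≤ g.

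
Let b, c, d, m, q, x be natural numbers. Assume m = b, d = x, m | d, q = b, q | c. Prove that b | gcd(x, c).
d = x and m | d, so m | x. m = b, so b | x. Because q = b and q | c, b | c. b | x, so b | gcd(x, c).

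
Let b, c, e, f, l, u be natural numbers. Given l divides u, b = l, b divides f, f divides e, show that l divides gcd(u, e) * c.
b = l and b divides f, hence l divides f. f divides e, so l divides e. Since l divides u, l divides gcd(u, e). Then l divides gcd(u, e) * c.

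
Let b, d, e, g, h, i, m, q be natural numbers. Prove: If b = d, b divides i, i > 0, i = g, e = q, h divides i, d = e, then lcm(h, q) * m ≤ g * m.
d = e and e = q, hence d = q. Since b = d, b = q. Since b divides i, q divides i. h divides i, so lcm(h, q) divides i. i > 0, so lcm(h, q) ≤ i. Since i = g, lcm(h, q) ≤ g. By multiplying by a non-negative, lcm(h, q) * m ≤ g * m.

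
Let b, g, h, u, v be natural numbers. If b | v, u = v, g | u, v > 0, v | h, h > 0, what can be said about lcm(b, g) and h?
lcm(b, g) ≤ h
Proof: Since u = v and g | u, g | v. b | v, so lcm(b, g) | v. v > 0, so lcm(b, g) ≤ v. v | h and h > 0, thus v ≤ h. Since lcm(b, g) ≤ v, lcm(b, g) ≤ h.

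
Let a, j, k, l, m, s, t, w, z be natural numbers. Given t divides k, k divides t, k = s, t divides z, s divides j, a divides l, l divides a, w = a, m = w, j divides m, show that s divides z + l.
t divides k and k divides t, thus t = k. Since k = s, t = s. Since t divides z, s divides z. a divides l and l divides a, therefore a = l. From m = w and j divides m, j divides w. Since w = a, j divides a. a = l, so j divides l. s divides j, so s divides l. s divides z, so s divides z + l.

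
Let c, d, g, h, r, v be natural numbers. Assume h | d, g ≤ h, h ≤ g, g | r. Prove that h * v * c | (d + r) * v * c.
Since g ≤ h and h ≤ g, g = h. g | r, so h | r. From h | d, h | d + r. Then h * v | (d + r) * v. Then h * v * c | (d + r) * v * c.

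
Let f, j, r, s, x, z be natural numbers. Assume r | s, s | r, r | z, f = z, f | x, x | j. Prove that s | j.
r | s and s | r, thus r = s. Since f | x and x | j, f | j. f = z, so z | j. Since r | z, r | j. Since r = s, s | j.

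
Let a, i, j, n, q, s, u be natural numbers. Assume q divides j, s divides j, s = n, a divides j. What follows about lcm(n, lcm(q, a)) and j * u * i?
lcm(n, lcm(q, a)) divides j * u * i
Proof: Because s = n and s divides j, n divides j. From q divides j and a divides j, lcm(q, a) divides j. From n divides j, lcm(n, lcm(q, a)) divides j. Then lcm(n, lcm(q, a)) divides j * u. Then lcm(n, lcm(q, a)) divides j * u * i.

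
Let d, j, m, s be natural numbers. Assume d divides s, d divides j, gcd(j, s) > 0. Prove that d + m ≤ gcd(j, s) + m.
d divides j and d divides s, hence d divides gcd(j, s). Since gcd(j, s) > 0, d ≤ gcd(j, s). Then d + m ≤ gcd(j, s) + m.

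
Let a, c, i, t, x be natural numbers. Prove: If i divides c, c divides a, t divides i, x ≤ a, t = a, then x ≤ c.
From t divides i and i divides c, t divides c. Since t = a, a divides c. c divides a, so a = c. Since x ≤ a, x ≤ c.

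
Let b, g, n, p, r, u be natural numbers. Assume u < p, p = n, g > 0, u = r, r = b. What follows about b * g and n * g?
b * g < n * g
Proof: Since u = r and r = b, u = b. u < p, so b < p. Since p = n, b < n. Combining with g > 0, by multiplying by a positive, b * g < n * g.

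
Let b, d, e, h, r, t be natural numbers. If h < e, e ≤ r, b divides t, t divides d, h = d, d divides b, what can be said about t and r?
t < r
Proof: d divides b and b divides t, so d divides t. Because t divides d, d = t. Because h = d and h < e, d < e. Since e ≤ r, d < r. Since d = t, t < r.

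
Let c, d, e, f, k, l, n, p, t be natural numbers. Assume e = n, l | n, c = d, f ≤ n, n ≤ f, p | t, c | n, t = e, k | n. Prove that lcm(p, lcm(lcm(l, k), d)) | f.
From n ≤ f and f ≤ n, n = f. t = e and e = n, hence t = n. From p | t, p | n. Because l | n and k | n, lcm(l, k) | n. c = d and c | n, therefore d | n. Since lcm(l, k) | n, lcm(lcm(l, k), d) | n. Since p | n, lcm(p, lcm(lcm(l, k), d)) | n. Since n = f, lcm(p, lcm(lcm(l, k), d)) | f.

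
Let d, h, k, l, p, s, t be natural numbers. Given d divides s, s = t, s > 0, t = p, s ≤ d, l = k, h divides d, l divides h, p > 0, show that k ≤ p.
s = t and t = p, hence s = p. Because d divides s and s > 0, d ≤ s. Since s ≤ d, d = s. l divides h and h divides d, so l divides d. l = k, so k divides d. Since d = s, k divides s. Since s = p, k divides p. Since p > 0, k ≤ p.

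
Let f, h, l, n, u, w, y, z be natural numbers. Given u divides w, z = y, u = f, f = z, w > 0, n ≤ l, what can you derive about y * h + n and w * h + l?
y * h + n ≤ w * h + l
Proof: u = f and f = z, hence u = z. Since u divides w, z divides w. z = y, so y divides w. w > 0, so y ≤ w. By multiplying by a non-negative, y * h ≤ w * h. From n ≤ l, y * h + n ≤ w * h + l.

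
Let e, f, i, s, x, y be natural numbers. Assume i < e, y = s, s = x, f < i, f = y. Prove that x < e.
f = y and y = s, therefore f = s. s = x, so f = x. From f < i and i < e, f < e. Since f = x, x < e.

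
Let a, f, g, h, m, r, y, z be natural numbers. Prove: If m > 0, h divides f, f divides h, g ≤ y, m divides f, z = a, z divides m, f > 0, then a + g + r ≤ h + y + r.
f divides h and h divides f, hence f = h. Since z divides m and m > 0, z ≤ m. m divides f and f > 0, thus m ≤ f. Since z ≤ m, z ≤ f. z = a, so a ≤ f. f = h, so a ≤ h. Since g ≤ y, a + g ≤ h + y. Then a + g + r ≤ h + y + r.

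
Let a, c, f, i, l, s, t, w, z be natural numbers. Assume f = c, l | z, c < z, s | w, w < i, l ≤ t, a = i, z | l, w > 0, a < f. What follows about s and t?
s < t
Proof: s | w and w > 0, so s ≤ w. Because f = c and a < f, a < c. Since a = i, i < c. w < i, so w < c. Since s ≤ w, s < c. z | l and l | z, hence z = l. c < z, so c < l. Since l ≤ t, c < t. s < c, so s < t.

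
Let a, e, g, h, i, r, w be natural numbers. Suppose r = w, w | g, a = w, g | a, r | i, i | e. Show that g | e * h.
a = w and g | a, therefore g | w. w | g, so w = g. Since r = w, r = g. Because r | i and i | e, r | e. r = g, so g | e. Then g | e * h.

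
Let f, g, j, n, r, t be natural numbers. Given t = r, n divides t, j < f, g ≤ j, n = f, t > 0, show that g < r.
Since g ≤ j and j < f, g < f. n divides t and t > 0, hence n ≤ t. n = f, so f ≤ t. Since g < f, g < t. t = r, so g < r.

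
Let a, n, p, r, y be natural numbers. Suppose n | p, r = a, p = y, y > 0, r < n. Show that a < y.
Since p = y and n | p, n | y. y > 0, so n ≤ y. Since r < n, r < y. Since r = a, a < y.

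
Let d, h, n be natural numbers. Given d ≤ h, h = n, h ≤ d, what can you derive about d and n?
d = n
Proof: d ≤ h and h ≤ d, thus d = h. Since h = n, d = n.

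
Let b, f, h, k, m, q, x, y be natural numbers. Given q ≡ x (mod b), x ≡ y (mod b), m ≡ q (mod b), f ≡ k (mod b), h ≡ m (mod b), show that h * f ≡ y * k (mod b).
h ≡ m (mod b) and m ≡ q (mod b), therefore h ≡ q (mod b). Since q ≡ x (mod b), h ≡ x (mod b). Since x ≡ y (mod b), h ≡ y (mod b). Since f ≡ k (mod b), h * f ≡ y * k (mod b).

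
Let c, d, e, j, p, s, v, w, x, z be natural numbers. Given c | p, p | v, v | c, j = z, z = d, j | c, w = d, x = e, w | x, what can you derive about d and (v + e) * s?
d | (v + e) * s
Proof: c | p and p | v, so c | v. Since v | c, c = v. j = z and z = d, thus j = d. Because j | c, d | c. Since c = v, d | v. x = e and w | x, so w | e. Since w = d, d | e. Since d | v, d | v + e. Then d | (v + e) * s.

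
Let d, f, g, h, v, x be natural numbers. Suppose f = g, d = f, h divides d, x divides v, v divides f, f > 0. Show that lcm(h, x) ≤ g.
d = f and h divides d, hence h divides f. Because x divides v and v divides f, x divides f. Since h divides f, lcm(h, x) divides f. Since f > 0, lcm(h, x) ≤ f. f = g, so lcm(h, x) ≤ g.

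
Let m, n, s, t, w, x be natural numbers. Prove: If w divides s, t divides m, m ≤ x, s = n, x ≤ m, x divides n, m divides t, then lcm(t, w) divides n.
x ≤ m and m ≤ x, therefore x = m. m divides t and t divides m, therefore m = t. Since x = m, x = t. Because x divides n, t divides n. s = n and w divides s, thus w divides n. Since t divides n, lcm(t, w) divides n.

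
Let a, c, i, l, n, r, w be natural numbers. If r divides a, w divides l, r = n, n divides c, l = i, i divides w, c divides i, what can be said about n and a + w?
n divides a + w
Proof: r = n and r divides a, so n divides a. From l = i and w divides l, w divides i. i divides w, so i = w. Because n divides c and c divides i, n divides i. Since i = w, n divides w. From n divides a, n divides a + w.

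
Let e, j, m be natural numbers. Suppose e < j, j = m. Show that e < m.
Since j = m and e < j, by substitution, e < m.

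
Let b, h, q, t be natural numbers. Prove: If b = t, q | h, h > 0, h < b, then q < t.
Since q | h and h > 0, q ≤ h. From h < b, q < b. Since b = t, q < t.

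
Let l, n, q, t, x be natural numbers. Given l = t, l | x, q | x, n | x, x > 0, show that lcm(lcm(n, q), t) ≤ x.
n | x and q | x, thus lcm(n, q) | x. l = t and l | x, therefore t | x. Since lcm(n, q) | x, lcm(lcm(n, q), t) | x. Since x > 0, lcm(lcm(n, q), t) ≤ x.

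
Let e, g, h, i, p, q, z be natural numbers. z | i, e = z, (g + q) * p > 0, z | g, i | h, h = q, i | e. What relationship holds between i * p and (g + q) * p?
i * p ≤ (g + q) * p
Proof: e = z and i | e, therefore i | z. Since z | i, z = i. z | g, so i | g. Since h = q and i | h, i | q. Since i | g, i | g + q. Then i * p | (g + q) * p. (g + q) * p > 0, so i * p ≤ (g + q) * p.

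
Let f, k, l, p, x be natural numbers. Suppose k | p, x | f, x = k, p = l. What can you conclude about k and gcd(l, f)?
k | gcd(l, f)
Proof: Because p = l and k | p, k | l. Because x = k and x | f, k | f. Since k | l, k | gcd(l, f).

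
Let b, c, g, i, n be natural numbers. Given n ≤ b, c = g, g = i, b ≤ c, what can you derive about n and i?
n ≤ i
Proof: From c = g and g = i, c = i. b ≤ c, so b ≤ i. Since n ≤ b, n ≤ i.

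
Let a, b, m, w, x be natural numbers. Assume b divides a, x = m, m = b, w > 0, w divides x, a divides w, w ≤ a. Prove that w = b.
Since x = m and m = b, x = b. w divides x, so w divides b. a divides w and w > 0, thus a ≤ w. Because w ≤ a, a = w. b divides a, so b divides w. w divides b, so w = b.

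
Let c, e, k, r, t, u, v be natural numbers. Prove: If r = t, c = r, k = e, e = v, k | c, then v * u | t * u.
Since k = e and e = v, k = v. Since k | c, v | c. Because c = r, v | r. Since r = t, v | t. Then v * u | t * u.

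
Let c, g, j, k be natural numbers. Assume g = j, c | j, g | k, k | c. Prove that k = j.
Because k | c and c | j, k | j. g = j and g | k, hence j | k. k | j, so k = j.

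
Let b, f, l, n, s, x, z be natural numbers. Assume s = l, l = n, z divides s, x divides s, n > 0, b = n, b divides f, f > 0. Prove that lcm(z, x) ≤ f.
Because s = l and l = n, s = n. z divides s and x divides s, thus lcm(z, x) divides s. Because s = n, lcm(z, x) divides n. Since n > 0, lcm(z, x) ≤ n. Because b = n and b divides f, n divides f. f > 0, so n ≤ f. lcm(z, x) ≤ n, so lcm(z, x) ≤ f.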